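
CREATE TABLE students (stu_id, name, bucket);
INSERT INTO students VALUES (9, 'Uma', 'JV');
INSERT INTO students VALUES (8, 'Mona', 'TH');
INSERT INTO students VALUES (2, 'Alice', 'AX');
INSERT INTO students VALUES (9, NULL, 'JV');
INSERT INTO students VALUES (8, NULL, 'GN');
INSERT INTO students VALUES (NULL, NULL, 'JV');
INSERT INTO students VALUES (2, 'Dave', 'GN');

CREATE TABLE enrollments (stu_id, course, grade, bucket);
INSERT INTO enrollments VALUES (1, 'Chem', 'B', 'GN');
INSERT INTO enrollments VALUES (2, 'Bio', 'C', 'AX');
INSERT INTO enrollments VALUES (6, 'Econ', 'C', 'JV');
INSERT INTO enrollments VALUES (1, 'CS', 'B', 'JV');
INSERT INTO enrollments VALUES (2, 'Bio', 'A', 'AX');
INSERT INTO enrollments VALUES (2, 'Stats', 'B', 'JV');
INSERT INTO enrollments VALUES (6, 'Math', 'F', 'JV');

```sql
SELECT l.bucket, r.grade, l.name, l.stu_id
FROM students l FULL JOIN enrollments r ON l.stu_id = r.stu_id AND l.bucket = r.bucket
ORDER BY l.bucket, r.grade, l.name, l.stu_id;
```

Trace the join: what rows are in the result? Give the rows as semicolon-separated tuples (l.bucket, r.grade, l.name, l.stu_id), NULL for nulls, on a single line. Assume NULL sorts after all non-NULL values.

FULL OUTER JOIN keeps every row from both sides; unmatched rows get NULL for the other side's columns.
Matching on l.stu_id = r.stu_id AND l.bucket = r.bucket. A NULL in a compared column never satisfies the condition.
- l row (stu_id=9, bucket=JV): no match → kept, r columns NULL.
- l row (stu_id=8, bucket=TH): no match → kept, r columns NULL.
- l row (stu_id=2, bucket=AX): matches 2 r row(s) → 2 output row(s).
- l row (stu_id=9, bucket=JV): no match → kept, r columns NULL.
- l row (stu_id=8, bucket=GN): no match → kept, r columns NULL.
- l row (stu_id=NULL, bucket=JV): no match → kept, r columns NULL.
- l row (stu_id=2, bucket=GN): no match → kept, r columns NULL.
- 5 row(s) from r found no l partner → padded with NULL.

(AX, A, Alice, 2); (AX, C, Alice, 2); (GN, NULL, Dave, 2); (GN, NULL, NULL, 8); (JV, NULL, Uma, 9); (JV, NULL, NULL, 9); (JV, NULL, NULL, NULL); (TH, NULL, Mona, 8); (NULL, B, NULL, NULL); (NULL, B, NULL, NULL); (NULL, B, NULL, NULL); (NULL, C, NULL, NULL); (NULL, F, NULL, NULL)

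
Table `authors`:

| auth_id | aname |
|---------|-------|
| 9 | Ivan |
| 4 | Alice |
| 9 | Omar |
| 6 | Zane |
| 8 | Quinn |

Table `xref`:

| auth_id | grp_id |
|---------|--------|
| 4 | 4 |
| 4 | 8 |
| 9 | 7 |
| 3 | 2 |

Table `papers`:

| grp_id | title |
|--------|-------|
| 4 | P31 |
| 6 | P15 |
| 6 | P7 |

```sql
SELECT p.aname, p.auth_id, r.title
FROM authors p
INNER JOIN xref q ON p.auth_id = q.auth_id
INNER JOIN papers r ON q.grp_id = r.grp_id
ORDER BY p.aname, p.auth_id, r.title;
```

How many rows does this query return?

Step 1 — p INNER JOIN q on auth_id → 4 row(s).
Then INNER JOIN `papers r` on grp_id: keep only rows whose q.grp_id appears in r.
Result: 1 row(s).

1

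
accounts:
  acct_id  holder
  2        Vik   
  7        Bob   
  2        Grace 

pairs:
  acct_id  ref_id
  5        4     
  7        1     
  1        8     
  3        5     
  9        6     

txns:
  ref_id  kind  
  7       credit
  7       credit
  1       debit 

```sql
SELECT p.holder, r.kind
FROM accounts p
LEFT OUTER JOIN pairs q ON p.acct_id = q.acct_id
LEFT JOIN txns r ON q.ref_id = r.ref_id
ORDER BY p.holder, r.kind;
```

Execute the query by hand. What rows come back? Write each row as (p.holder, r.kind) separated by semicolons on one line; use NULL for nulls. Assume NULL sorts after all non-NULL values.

(Bob, debit); (Grace, NULL); (Vik, NULL)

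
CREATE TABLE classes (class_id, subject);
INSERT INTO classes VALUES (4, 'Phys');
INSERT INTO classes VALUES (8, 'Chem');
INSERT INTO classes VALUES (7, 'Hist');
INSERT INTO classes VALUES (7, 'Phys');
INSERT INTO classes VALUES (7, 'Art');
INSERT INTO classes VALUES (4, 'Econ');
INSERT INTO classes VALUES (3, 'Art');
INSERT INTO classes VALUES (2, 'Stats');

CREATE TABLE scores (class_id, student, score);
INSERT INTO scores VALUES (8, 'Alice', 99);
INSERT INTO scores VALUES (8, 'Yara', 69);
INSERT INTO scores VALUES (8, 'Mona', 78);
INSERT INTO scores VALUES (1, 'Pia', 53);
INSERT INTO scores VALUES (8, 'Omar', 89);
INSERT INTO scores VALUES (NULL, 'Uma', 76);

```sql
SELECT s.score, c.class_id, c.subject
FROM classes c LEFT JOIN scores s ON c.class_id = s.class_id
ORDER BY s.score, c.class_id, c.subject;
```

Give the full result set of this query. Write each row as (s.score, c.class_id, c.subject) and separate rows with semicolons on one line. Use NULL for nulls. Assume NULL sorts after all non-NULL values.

(69, 8, Chem); (78, 8, Chem); (89, 8, Chem); (99, 8, Chem); (NULL, 2, Stats); (NULL, 3, Art); (NULL, 4, Econ); (NULL, 4, Phys); (NULL, 7, Art); (NULL, 7, Hist); (NULL, 7, Phys)

LEFT JOIN keeps every row from `classes`; unmatched rows get NULL for `scores`'s columns.
Matching on c.class_id = s.class_id. A NULL in a compared column never satisfies the condition.
- c (class_id=4) has no partner → padded with NULL.
- c (class_id=8) pairs with 4 row(s) of s.
- c (class_id=7) has no partner → padded with NULL.
- c (class_id=7) has no partner → padded with NULL.
- c (class_id=7) has no partner → padded with NULL.
- c (class_id=4) has no partner → padded with NULL.
- c (class_id=3) has no partner → padded with NULL.
- c (class_id=2) has no partner → padded with NULL.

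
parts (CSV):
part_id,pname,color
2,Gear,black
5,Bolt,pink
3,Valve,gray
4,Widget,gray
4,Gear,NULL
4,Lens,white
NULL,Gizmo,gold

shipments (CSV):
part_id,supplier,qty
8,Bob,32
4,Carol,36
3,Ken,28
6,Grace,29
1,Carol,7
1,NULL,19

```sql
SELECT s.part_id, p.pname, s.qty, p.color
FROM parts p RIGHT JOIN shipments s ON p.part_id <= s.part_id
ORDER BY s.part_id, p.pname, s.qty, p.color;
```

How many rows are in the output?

21

RIGHT JOIN keeps every row from `shipments`; unmatched rows get NULL for `parts`'s columns.
Matching on p.part_id <= s.part_id. A NULL in a compared column never satisfies the condition.
Matched pairs: 19; unmatched s rows kept: 2.
Total: 19 matched + 2 padded = 21 rows.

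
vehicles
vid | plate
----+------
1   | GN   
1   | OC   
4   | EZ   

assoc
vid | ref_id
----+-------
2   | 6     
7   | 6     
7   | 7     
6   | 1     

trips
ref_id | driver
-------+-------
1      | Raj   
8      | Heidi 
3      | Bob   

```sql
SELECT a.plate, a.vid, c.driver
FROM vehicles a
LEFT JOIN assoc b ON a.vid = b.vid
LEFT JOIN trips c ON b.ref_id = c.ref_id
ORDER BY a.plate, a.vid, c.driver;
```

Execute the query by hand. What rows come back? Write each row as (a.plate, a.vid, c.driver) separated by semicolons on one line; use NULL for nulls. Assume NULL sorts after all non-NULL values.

(EZ, 4, NULL); (GN, 1, NULL); (OC, 1, NULL)

Evaluate left to right. First `vehicles a LEFT JOIN assoc b` on vid: 3 row(s).
Then LEFT JOIN `trips c` on ref_id: each of those 3 rows is kept; rows whose b.ref_id has no match in c get NULL for c's columns.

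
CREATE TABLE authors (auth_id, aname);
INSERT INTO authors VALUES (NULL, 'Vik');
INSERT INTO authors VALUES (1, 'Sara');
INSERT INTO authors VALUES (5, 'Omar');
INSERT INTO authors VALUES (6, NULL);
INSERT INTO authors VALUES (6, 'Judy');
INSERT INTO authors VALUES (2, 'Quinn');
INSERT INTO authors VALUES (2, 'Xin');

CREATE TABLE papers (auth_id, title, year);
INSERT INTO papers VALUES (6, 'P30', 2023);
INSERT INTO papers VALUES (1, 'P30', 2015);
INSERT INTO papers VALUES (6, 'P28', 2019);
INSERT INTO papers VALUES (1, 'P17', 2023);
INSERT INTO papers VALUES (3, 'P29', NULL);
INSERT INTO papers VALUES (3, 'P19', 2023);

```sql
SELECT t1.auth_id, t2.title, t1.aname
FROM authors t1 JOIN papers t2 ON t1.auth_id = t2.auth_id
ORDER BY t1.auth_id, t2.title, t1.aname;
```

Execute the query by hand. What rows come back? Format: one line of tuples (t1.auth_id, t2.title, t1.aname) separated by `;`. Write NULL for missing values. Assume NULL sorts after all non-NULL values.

(1, P17, Sara); (1, P30, Sara); (6, P28, Judy); (6, P28, NULL); (6, P30, Judy); (6, P30, NULL)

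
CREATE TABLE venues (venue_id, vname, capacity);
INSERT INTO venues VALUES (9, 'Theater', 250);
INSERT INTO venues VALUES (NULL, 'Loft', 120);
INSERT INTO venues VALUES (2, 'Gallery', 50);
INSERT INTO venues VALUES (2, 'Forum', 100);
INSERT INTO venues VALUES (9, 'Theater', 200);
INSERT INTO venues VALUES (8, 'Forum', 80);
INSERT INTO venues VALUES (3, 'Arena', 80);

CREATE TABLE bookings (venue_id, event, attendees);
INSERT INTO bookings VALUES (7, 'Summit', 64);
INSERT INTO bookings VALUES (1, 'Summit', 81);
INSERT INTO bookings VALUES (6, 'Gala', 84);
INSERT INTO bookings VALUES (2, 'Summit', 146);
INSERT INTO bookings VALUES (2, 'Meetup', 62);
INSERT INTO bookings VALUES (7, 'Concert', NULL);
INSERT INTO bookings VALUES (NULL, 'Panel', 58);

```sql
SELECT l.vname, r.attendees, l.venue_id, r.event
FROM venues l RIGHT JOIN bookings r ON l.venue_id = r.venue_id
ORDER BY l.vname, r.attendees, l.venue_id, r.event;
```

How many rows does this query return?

9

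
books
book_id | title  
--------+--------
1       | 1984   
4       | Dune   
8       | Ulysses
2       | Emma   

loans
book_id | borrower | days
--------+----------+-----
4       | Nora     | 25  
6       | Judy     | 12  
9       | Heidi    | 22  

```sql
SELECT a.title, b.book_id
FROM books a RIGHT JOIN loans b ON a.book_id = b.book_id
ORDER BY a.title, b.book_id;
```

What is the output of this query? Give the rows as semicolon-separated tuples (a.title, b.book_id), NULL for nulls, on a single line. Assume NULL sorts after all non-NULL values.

(Dune, 4); (NULL, 6); (NULL, 9)

RIGHT JOIN keeps every row from `loans`; unmatched rows get NULL for `books`'s columns.
Matching on a.book_id = b.book_id.
- book_id=1: no matching b row.
- book_id=4: 1 matching b row(s), so 1 row(s) emitted.
- book_id=8: no matching b row.
- book_id=2: no matching b row.
- plus 2 unmatched b row(s), each kept with NULL a columns.
After projecting and ordering:
a.title | b.book_id
Dune | 4
NULL | 6
NULL | 9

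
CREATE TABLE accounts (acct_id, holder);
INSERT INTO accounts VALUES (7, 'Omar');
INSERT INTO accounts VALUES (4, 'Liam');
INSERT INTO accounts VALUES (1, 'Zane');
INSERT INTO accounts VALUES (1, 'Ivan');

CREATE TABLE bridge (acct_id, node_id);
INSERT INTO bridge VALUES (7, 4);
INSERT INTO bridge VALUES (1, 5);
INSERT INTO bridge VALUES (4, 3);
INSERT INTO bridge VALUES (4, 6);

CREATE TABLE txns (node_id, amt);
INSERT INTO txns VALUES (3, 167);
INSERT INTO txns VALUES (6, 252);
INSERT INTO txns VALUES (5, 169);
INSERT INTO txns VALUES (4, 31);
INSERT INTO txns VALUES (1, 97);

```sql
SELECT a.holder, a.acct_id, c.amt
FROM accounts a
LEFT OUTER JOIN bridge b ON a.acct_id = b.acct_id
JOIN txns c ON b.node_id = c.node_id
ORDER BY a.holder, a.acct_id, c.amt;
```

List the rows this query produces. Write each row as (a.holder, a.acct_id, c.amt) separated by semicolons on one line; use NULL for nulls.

(Ivan, 1, 169); (Liam, 4, 167); (Liam, 4, 252); (Omar, 7, 31); (Zane, 1, 169)

Evaluate left to right. First `accounts a LEFT JOIN bridge b` on acct_id: 5 row(s).
Then INNER JOIN `txns c` on node_id: keep only rows whose b.node_id appears in c.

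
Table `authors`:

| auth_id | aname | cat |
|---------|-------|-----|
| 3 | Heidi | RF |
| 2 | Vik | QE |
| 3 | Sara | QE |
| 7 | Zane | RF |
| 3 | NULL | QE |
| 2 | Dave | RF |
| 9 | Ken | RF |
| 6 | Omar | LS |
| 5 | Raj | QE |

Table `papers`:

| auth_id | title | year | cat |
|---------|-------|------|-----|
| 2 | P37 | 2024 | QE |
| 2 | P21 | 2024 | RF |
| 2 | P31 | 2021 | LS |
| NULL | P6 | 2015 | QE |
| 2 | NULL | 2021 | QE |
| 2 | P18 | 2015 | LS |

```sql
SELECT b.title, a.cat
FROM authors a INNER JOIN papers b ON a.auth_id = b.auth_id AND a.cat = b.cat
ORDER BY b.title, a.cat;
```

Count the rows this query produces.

INNER JOIN keeps only pairs where the ON condition holds.
Matching on a.auth_id = b.auth_id AND a.cat = b.cat. A NULL in a compared column never satisfies the condition.
- a row (auth_id=3, cat=RF): no match → dropped.
- a row (auth_id=2, cat=QE): matches 2 b row(s) → 2 output row(s).
- a row (auth_id=3, cat=QE): no match → dropped.
- a row (auth_id=7, cat=RF): no match → dropped.
- a row (auth_id=3, cat=QE): no match → dropped.
- a row (auth_id=2, cat=RF): matches 1 b row(s) → 1 output row(s).
- a row (auth_id=9, cat=RF): no match → dropped.
- a row (auth_id=6, cat=LS): no match → dropped.
- a row (auth_id=5, cat=QE): no match → dropped.
Total: 3 rows.

3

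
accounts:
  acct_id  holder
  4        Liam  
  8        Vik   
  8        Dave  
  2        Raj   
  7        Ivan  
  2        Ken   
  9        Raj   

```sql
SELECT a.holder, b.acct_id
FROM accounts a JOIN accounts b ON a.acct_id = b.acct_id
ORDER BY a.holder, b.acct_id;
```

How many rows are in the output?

11

INNER JOIN keeps only pairs where the ON condition holds.
Matching on a.acct_id = b.acct_id.
- a[0] acct_id=4 → 1 match(es) in b → 1 row(s).
- a[1] acct_id=8 → 2 match(es) in b → 2 row(s).
- a[2] acct_id=8 → 2 match(es) in b → 2 row(s).
- a[3] acct_id=2 → 2 match(es) in b → 2 row(s).
- a[4] acct_id=7 → 1 match(es) in b → 1 row(s).
- a[5] acct_id=2 → 2 match(es) in b → 2 row(s).
- a[6] acct_id=9 → 1 match(es) in b → 1 row(s).
Total: 11 rows.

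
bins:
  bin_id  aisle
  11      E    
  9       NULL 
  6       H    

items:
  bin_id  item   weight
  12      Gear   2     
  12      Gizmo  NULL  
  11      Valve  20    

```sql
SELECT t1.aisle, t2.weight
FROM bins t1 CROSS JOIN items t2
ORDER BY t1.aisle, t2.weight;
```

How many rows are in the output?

CROSS JOIN pairs every row of `bins` with every row of `items`: 3 × 3 = 9 rows.

9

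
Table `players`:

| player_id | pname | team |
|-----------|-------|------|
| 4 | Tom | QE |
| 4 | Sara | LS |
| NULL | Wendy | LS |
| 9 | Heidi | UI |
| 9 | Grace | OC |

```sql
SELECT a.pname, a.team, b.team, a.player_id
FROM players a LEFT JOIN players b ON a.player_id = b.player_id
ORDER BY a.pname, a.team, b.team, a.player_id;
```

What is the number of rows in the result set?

9

LEFT JOIN keeps every row from `players a`; unmatched rows get NULL for `players b`'s columns.
Matching on a.player_id = b.player_id. A NULL in a compared column never satisfies the condition.
- a row (player_id=4): matches 2 b row(s) → 2 output row(s).
- a row (player_id=4): matches 2 b row(s) → 2 output row(s).
- a row (player_id=NULL): no match → kept, b columns NULL.
- a row (player_id=9): matches 2 b row(s) → 2 output row(s).
- a row (player_id=9): matches 2 b row(s) → 2 output row(s).
Total: 8 matched + 1 padded = 9 rows.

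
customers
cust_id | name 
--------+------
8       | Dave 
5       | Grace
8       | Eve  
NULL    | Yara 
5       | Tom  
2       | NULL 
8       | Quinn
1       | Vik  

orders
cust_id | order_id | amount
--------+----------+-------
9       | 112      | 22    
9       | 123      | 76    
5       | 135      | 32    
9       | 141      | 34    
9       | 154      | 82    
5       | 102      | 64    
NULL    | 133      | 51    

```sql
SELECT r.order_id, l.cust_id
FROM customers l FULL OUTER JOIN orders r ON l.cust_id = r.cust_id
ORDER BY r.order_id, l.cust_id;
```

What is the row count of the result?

FULL OUTER JOIN keeps every row from both sides; unmatched rows get NULL for the other side's columns.
Matching on l.cust_id = r.cust_id. A NULL in a compared column never satisfies the condition.
Matched pairs: 4; unmatched l rows kept: 6; unmatched r rows kept: 5.
Total: 4 matched + 11 padded = 15 rows.

15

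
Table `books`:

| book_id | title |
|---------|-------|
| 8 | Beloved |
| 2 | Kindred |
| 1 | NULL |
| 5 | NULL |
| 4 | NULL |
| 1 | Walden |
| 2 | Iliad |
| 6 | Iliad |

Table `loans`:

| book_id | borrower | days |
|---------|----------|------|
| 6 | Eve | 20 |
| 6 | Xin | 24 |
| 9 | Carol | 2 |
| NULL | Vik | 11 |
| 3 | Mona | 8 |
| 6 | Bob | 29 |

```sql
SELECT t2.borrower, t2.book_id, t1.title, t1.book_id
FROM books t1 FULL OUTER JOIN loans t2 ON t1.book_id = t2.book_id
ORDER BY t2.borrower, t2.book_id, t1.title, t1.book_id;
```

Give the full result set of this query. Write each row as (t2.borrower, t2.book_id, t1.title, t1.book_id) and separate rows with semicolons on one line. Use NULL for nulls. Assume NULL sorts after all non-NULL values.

(Bob, 6, Iliad, 6); (Carol, 9, NULL, NULL); (Eve, 6, Iliad, 6); (Mona, 3, NULL, NULL); (Vik, NULL, NULL, NULL); (Xin, 6, Iliad, 6); (NULL, NULL, Beloved, 8); (NULL, NULL, Iliad, 2); (NULL, NULL, Kindred, 2); (NULL, NULL, Walden, 1); (NULL, NULL, NULL, 1); (NULL, NULL, NULL, 4); (NULL, NULL, NULL, 5)

FULL OUTER JOIN keeps every row from both sides; unmatched rows get NULL for the other side's columns.
Matching on t1.book_id = t2.book_id. A NULL in a compared column never satisfies the condition.
Matched pairs: 3; unmatched t1 rows kept: 7; unmatched t2 rows kept: 3.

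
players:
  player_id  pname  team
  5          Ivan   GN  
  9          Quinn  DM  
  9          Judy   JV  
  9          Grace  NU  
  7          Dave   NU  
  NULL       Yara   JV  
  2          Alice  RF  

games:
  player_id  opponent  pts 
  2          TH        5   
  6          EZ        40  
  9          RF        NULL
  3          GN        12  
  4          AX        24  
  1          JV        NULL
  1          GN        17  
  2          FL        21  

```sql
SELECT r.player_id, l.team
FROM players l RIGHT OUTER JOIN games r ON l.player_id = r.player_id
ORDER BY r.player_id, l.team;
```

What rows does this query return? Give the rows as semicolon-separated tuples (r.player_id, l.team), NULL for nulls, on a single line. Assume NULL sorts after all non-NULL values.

(1, NULL); (1, NULL); (2, RF); (2, RF); (3, NULL); (4, NULL); (6, NULL); (9, DM); (9, JV); (9, NU)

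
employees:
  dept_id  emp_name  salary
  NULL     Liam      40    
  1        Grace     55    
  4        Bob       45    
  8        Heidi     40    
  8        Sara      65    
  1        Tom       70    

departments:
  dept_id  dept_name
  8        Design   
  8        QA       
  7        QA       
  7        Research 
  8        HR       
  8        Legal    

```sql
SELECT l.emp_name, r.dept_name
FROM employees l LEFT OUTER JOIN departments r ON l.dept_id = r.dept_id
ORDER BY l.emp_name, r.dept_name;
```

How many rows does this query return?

12

LEFT JOIN keeps every row from `employees`; unmatched rows get NULL for `departments`'s columns.
Matching on l.dept_id = r.dept_id. A NULL in a compared column never satisfies the condition.
- l row (dept_id=NULL): no match → kept, r columns NULL.
- l row (dept_id=1): no match → kept, r columns NULL.
- l row (dept_id=4): no match → kept, r columns NULL.
- l row (dept_id=8): matches 4 r row(s) → 4 output row(s).
- l row (dept_id=8): matches 4 r row(s) → 4 output row(s).
- l row (dept_id=1): no match → kept, r columns NULL.
Total: 8 matched + 4 padded = 12 rows.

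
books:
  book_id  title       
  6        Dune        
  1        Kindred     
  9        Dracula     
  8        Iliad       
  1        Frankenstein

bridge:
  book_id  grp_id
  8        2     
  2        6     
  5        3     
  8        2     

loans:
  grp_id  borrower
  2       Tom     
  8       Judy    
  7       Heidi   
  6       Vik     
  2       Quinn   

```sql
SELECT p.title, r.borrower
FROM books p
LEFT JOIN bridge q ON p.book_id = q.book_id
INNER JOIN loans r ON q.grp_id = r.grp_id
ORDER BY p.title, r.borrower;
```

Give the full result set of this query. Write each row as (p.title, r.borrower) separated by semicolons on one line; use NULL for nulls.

Evaluate left to right. First `books p LEFT JOIN bridge q` on book_id: 6 row(s).
Then INNER JOIN `loans r` on grp_id: keep only rows whose q.grp_id appears in r.

(Iliad, Quinn); (Iliad, Quinn); (Iliad, Tom); (Iliad, Tom)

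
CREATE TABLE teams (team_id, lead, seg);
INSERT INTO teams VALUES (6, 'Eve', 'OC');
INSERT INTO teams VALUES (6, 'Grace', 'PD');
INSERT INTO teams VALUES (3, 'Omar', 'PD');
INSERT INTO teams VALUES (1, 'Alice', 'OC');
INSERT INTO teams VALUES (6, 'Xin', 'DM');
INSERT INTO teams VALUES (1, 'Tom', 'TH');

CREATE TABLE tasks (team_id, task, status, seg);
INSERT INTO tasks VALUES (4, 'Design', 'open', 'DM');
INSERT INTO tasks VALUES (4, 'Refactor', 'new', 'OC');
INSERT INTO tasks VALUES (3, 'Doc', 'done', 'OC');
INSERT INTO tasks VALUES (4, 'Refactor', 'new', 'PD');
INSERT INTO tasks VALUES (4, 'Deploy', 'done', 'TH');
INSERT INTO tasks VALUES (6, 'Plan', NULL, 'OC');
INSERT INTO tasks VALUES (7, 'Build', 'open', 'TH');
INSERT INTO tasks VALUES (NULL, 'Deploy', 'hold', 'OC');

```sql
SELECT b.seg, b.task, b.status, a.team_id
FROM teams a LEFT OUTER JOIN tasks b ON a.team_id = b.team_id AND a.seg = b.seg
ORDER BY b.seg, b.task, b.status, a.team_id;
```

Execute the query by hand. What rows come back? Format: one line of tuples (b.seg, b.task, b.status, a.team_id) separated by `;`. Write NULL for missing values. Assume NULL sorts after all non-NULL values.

(OC, Plan, NULL, 6); (NULL, NULL, NULL, 1); (NULL, NULL, NULL, 1); (NULL, NULL, NULL, 3); (NULL, NULL, NULL, 6); (NULL, NULL, NULL, 6)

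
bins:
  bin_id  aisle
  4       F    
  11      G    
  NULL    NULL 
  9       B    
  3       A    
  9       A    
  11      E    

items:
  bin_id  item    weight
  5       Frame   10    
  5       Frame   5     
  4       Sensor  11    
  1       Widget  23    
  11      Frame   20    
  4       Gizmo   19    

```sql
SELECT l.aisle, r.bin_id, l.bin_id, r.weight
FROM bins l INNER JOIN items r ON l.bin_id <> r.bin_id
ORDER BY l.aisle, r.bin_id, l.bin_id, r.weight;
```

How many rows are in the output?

INNER JOIN keeps only pairs where the ON condition holds.
Matching on l.bin_id <> r.bin_id. A NULL in a compared column never satisfies the condition.
- l[0] bin_id=4 → 4 match(es) in r → 4 row(s).
- l[1] bin_id=11 → 5 match(es) in r → 5 row(s).
- l[2] bin_id=NULL → no match; dropped.
- l[3] bin_id=9 → 6 match(es) in r → 6 row(s).
- l[4] bin_id=3 → 6 match(es) in r → 6 row(s).
- l[5] bin_id=9 → 6 match(es) in r → 6 row(s).
- l[6] bin_id=11 → 5 match(es) in r → 5 row(s).
Total: 32 rows.

32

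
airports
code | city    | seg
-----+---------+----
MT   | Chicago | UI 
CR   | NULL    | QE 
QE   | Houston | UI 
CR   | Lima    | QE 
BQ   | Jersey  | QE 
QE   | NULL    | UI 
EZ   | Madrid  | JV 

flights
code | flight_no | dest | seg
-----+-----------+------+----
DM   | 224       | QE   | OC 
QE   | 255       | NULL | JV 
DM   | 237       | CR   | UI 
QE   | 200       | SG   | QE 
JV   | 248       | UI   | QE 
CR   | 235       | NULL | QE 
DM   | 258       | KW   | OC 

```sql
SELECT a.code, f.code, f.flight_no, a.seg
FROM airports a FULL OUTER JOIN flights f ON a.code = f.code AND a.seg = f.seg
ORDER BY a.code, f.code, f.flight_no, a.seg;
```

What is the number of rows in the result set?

FULL OUTER JOIN keeps every row from both sides; unmatched rows get NULL for the other side's columns.
Matching on a.code = f.code AND a.seg = f.seg.
- a[0] code=MT, seg=UI → no match; kept with NULLs on the f side.
- a[1] code=CR, seg=QE → 1 match(es) in f → 1 row(s).
- a[2] code=QE, seg=UI → no match; kept with NULLs on the f side.
- a[3] code=CR, seg=QE → 1 match(es) in f → 1 row(s).
- a[4] code=BQ, seg=QE → no match; kept with NULLs on the f side.
- a[5] code=QE, seg=UI → no match; kept with NULLs on the f side.
- a[6] code=EZ, seg=JV → no match; kept with NULLs on the f side.
- 6 f row(s) had no a match → kept, a columns NULL.
Total: 2 matched + 11 padded = 13 rows.

13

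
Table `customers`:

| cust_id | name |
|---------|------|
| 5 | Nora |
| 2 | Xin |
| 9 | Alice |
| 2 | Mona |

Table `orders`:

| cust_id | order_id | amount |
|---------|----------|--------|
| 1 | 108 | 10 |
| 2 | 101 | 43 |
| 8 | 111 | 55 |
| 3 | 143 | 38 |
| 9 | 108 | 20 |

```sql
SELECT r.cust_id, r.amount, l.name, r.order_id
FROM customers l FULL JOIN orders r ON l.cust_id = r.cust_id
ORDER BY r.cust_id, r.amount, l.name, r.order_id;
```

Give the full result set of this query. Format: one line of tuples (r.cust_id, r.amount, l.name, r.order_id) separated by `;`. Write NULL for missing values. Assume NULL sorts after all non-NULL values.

(1, 10, NULL, 108); (2, 43, Mona, 101); (2, 43, Xin, 101); (3, 38, NULL, 143); (8, 55, NULL, 111); (9, 20, Alice, 108); (NULL, NULL, Nora, NULL)

FULL OUTER JOIN keeps every row from both sides; unmatched rows get NULL for the other side's columns.
Matching on l.cust_id = r.cust_id.
Matched pairs: 3; unmatched l rows kept: 1; unmatched r rows kept: 3.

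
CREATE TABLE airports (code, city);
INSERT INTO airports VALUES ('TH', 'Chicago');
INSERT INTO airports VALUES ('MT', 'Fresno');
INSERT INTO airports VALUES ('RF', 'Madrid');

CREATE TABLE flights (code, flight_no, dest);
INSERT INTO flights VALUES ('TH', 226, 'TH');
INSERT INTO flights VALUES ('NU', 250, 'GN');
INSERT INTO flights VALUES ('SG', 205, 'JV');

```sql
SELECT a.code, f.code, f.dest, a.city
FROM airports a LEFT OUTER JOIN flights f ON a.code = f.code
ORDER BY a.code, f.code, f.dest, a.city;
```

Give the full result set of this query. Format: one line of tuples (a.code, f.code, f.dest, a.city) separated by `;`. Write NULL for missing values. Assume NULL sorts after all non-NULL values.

LEFT JOIN keeps every row from `airports`; unmatched rows get NULL for `flights`'s columns.
Matching on a.code = f.code.
Matched pairs: 1; unmatched a rows kept: 2.

(MT, NULL, NULL, Fresno); (RF, NULL, NULL, Madrid); (TH, TH, TH, Chicago)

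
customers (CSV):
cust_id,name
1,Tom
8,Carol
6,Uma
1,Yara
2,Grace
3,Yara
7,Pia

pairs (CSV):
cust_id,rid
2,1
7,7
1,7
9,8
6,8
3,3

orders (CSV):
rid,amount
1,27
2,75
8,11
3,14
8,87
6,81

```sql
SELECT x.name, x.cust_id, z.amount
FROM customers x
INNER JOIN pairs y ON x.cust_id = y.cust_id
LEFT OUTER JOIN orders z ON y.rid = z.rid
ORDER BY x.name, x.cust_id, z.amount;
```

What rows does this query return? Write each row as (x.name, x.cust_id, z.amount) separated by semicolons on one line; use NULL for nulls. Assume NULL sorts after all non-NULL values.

Evaluate left to right. First `customers x INNER JOIN pairs y` on cust_id: 6 row(s).
Then LEFT JOIN `orders z` on rid: each of those 6 rows is kept; rows whose y.rid has no match in z get NULL for z's columns.

(Grace, 2, 27); (Pia, 7, NULL); (Tom, 1, NULL); (Uma, 6, 11); (Uma, 6, 87); (Yara, 1, NULL); (Yara, 3, 14)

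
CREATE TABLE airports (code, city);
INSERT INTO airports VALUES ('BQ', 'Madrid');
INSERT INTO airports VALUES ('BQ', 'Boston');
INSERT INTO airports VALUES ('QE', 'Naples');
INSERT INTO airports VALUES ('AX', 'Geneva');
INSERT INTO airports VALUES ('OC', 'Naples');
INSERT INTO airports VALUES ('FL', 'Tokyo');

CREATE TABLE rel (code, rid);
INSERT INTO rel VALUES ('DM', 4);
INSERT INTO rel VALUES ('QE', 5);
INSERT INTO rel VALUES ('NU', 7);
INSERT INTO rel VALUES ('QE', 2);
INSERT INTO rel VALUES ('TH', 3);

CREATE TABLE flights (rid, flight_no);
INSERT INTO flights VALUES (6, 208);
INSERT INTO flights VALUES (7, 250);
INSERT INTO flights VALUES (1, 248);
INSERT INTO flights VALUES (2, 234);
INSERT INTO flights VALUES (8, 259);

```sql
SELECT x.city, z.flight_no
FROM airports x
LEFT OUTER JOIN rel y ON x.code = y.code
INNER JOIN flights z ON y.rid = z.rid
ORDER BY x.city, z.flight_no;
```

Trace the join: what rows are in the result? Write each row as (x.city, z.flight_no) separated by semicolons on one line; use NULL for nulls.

(Naples, 234)

Step 1 — x LEFT JOIN y on code → 7 row(s).
Then INNER JOIN `flights z` on rid: keep only rows whose y.rid appears in z.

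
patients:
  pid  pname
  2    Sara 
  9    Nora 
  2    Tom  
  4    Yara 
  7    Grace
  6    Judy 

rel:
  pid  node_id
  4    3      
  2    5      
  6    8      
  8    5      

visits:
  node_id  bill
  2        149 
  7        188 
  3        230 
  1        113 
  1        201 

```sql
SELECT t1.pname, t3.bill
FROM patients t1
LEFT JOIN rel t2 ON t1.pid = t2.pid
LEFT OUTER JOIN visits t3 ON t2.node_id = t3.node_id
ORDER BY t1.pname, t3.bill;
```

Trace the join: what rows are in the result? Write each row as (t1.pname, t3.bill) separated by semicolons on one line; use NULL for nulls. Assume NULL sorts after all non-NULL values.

(Grace, NULL); (Judy, NULL); (Nora, NULL); (Sara, NULL); (Tom, NULL); (Yara, 230)

Evaluate left to right. First `patients t1 LEFT JOIN rel t2` on pid: 6 row(s).
Then LEFT JOIN `visits t3` on node_id: each of those 6 rows is kept; rows whose t2.node_id has no match in t3 get NULL for t3's columns.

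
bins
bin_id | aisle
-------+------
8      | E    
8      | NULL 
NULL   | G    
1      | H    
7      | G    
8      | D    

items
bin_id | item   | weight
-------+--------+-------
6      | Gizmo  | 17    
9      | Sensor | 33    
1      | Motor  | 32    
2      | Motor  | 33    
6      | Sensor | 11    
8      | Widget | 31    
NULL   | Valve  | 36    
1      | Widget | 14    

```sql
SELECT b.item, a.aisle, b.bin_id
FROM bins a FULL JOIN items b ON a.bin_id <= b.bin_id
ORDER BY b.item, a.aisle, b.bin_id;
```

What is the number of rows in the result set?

17

FULL OUTER JOIN keeps every row from both sides; unmatched rows get NULL for the other side's columns.
Matching on a.bin_id <= b.bin_id. A NULL in a compared column never satisfies the condition.
- a (bin_id=8) pairs with 2 row(s) of b.
- a (bin_id=8) pairs with 2 row(s) of b.
- a (bin_id=NULL) has no partner → padded with NULL.
- a (bin_id=1) pairs with 7 row(s) of b.
- a (bin_id=7) pairs with 2 row(s) of b.
- a (bin_id=8) pairs with 2 row(s) of b.
- 1 row(s) from b found no a partner → padded with NULL.
Total: 15 matched + 2 padded = 17 rows.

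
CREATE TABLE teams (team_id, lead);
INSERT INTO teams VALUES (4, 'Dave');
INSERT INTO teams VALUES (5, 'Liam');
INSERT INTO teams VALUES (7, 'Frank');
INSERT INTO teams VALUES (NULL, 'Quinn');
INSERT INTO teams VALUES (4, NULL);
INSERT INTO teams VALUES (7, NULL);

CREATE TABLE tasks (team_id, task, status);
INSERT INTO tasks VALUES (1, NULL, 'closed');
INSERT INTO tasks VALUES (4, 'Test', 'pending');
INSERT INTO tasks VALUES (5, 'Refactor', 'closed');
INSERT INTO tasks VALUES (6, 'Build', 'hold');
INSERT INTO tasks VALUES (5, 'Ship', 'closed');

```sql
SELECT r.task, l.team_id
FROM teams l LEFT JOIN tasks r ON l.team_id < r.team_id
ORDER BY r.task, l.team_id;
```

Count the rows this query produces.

10

LEFT JOIN keeps every row from `teams`; unmatched rows get NULL for `tasks`'s columns.
Matching on l.team_id < r.team_id. A NULL in a compared column never satisfies the condition.
- l (team_id=4) pairs with 3 row(s) of r.
- l (team_id=5) pairs with 1 row(s) of r.
- l (team_id=7) has no partner → padded with NULL.
- l (team_id=NULL) has no partner → padded with NULL.
- l (team_id=4) pairs with 3 row(s) of r.
- l (team_id=7) has no partner → padded with NULL.
Total: 7 matched + 3 padded = 10 rows.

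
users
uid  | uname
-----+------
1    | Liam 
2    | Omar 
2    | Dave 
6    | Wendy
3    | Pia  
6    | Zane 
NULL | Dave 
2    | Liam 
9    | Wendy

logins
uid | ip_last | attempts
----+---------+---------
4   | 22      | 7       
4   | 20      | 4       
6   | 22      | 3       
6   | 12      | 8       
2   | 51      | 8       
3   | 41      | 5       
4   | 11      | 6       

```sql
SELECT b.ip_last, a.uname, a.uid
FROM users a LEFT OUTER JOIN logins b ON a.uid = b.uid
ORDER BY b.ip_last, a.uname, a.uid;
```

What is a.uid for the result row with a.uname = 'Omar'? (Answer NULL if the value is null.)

LEFT JOIN keeps every row from `users`; unmatched rows get NULL for `logins`'s columns.
Matching on a.uid = b.uid. A NULL in a compared column never satisfies the condition.
Matched pairs: 8; unmatched a rows kept: 3.

2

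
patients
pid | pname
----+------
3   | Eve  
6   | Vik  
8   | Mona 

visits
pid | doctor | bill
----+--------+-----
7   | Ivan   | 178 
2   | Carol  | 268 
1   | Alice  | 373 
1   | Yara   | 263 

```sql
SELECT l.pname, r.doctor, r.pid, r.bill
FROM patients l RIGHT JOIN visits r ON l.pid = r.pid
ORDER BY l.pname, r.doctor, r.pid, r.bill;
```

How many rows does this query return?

RIGHT JOIN keeps every row from `visits`; unmatched rows get NULL for `patients`'s columns.
Matching on l.pid = r.pid.
Matched pairs: 0; unmatched r rows kept: 4.
Total: 0 matched + 4 padded = 4 rows.

4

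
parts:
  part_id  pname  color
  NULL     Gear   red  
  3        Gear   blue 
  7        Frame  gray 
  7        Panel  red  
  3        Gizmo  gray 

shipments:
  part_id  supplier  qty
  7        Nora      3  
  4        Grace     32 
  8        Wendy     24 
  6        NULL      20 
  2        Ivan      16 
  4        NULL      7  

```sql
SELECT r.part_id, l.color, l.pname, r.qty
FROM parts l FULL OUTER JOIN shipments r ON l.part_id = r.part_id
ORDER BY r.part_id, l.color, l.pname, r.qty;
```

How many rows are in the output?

10

FULL OUTER JOIN keeps every row from both sides; unmatched rows get NULL for the other side's columns.
Matching on l.part_id = r.part_id. A NULL in a compared column never satisfies the condition.
Matched pairs: 2; unmatched l rows kept: 3; unmatched r rows kept: 5.
Total: 2 matched + 8 padded = 10 rows.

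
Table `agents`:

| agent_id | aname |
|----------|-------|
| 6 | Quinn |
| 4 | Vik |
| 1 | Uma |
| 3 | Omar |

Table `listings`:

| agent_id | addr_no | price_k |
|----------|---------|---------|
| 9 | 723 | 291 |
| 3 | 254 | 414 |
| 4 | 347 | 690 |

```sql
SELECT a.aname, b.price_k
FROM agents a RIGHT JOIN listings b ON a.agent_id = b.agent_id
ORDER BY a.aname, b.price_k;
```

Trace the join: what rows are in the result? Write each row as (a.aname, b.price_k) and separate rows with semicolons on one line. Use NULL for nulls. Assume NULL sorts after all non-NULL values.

RIGHT JOIN keeps every row from `listings`; unmatched rows get NULL for `agents`'s columns.
Matching on a.agent_id = b.agent_id.
- a[0] agent_id=6 → no match.
- a[1] agent_id=4 → 1 match(es) in b → 1 row(s).
- a[2] agent_id=1 → no match.
- a[3] agent_id=3 → 1 match(es) in b → 1 row(s).
- plus 1 unmatched b row(s), each kept with NULL a columns.
After projecting and ordering:
a.aname | b.price_k
Omar | 414
Vik | 690
NULL | 291

(Omar, 414); (Vik, 690); (NULL, 291)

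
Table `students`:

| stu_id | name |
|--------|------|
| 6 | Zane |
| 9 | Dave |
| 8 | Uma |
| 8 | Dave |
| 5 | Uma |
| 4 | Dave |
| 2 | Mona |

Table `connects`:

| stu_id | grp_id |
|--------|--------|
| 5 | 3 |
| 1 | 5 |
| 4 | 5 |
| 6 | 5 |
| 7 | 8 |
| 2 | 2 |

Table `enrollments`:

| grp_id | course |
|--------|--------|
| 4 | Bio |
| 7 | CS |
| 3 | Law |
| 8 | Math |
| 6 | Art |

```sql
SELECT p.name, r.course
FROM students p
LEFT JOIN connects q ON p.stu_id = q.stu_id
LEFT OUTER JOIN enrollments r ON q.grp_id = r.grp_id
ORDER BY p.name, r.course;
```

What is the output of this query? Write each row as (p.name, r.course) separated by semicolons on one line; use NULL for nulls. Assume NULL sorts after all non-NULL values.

(Dave, NULL); (Dave, NULL); (Dave, NULL); (Mona, NULL); (Uma, Law); (Uma, NULL); (Zane, NULL)

Evaluate left to right. First `students p LEFT JOIN connects q` on stu_id: 7 row(s).
Then LEFT JOIN `enrollments r` on grp_id: each of those 7 rows is kept; rows whose q.grp_id has no match in r get NULL for r's columns.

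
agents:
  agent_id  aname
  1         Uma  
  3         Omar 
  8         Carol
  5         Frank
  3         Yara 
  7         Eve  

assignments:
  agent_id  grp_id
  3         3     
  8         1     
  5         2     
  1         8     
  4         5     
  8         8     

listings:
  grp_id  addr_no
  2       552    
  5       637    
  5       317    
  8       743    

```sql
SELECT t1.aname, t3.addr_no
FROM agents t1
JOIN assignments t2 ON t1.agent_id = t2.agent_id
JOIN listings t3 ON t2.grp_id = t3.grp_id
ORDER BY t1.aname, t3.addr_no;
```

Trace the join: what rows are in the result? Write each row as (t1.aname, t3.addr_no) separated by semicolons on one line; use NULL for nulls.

(Carol, 743); (Frank, 552); (Uma, 743)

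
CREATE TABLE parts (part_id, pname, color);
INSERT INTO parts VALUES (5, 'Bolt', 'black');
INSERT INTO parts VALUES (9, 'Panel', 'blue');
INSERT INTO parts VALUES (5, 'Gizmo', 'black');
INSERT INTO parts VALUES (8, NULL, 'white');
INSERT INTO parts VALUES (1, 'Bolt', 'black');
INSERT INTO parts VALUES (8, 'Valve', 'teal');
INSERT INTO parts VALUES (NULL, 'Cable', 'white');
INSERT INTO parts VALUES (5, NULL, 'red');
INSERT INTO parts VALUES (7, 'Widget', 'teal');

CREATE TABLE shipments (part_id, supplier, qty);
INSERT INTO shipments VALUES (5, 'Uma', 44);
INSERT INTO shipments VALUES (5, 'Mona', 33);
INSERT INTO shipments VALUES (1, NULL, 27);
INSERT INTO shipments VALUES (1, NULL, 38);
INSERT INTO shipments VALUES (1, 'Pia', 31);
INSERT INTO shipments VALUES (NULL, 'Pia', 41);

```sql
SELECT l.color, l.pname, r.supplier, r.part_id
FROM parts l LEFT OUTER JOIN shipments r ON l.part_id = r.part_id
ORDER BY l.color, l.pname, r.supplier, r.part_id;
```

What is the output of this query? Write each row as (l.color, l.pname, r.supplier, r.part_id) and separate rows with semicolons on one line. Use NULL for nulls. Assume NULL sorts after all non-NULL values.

LEFT JOIN keeps every row from `parts`; unmatched rows get NULL for `shipments`'s columns.
Matching on l.part_id = r.part_id. A NULL in a compared column never satisfies the condition.
Matched pairs: 9; unmatched l rows kept: 5.

(black, Bolt, Mona, 5); (black, Bolt, Pia, 1); (black, Bolt, Uma, 5); (black, Bolt, NULL, 1); (black, Bolt, NULL, 1); (black, Gizmo, Mona, 5); (black, Gizmo, Uma, 5); (blue, Panel, NULL, NULL); (red, NULL, Mona, 5); (red, NULL, Uma, 5); (teal, Valve, NULL, NULL); (teal, Widget, NULL, NULL); (white, Cable, NULL, NULL); (white, NULL, NULL, NULL)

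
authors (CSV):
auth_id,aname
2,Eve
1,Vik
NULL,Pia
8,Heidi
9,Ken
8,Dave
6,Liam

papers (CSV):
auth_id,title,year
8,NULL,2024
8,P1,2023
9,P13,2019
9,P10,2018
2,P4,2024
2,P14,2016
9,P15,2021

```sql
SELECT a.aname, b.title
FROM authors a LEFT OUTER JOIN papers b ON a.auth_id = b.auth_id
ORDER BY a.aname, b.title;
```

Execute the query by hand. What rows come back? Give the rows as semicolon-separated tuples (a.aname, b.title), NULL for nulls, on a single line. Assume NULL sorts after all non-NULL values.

LEFT JOIN keeps every row from `authors`; unmatched rows get NULL for `papers`'s columns.
Matching on a.auth_id = b.auth_id. A NULL in a compared column never satisfies the condition.
- auth_id=2: 2 matching b row(s), so 2 row(s) emitted.
- auth_id=1: no b row matches, row kept with b columns NULL.
- auth_id=NULL: no b row matches, row kept with b columns NULL.
- auth_id=8: 2 matching b row(s), so 2 row(s) emitted.
- auth_id=9: 3 matching b row(s), so 3 row(s) emitted.
- auth_id=8: 2 matching b row(s), so 2 row(s) emitted.
- auth_id=6: no b row matches, row kept with b columns NULL.

(Dave, P1); (Dave, NULL); (Eve, P14); (Eve, P4); (Heidi, P1); (Heidi, NULL); (Ken, P10); (Ken, P13); (Ken, P15); (Liam, NULL); (Pia, NULL); (Vik, NULL)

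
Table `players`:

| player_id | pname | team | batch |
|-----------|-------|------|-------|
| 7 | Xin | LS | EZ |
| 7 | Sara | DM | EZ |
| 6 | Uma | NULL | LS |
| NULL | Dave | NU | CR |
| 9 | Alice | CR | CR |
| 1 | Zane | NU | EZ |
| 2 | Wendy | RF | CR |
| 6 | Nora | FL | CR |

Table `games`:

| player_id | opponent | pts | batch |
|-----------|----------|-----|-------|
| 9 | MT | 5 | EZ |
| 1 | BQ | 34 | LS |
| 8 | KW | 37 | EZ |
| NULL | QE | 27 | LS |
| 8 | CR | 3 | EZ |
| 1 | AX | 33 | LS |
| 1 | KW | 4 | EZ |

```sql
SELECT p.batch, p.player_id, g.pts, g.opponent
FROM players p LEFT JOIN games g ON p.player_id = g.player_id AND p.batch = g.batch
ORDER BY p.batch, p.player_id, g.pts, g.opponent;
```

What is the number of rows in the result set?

8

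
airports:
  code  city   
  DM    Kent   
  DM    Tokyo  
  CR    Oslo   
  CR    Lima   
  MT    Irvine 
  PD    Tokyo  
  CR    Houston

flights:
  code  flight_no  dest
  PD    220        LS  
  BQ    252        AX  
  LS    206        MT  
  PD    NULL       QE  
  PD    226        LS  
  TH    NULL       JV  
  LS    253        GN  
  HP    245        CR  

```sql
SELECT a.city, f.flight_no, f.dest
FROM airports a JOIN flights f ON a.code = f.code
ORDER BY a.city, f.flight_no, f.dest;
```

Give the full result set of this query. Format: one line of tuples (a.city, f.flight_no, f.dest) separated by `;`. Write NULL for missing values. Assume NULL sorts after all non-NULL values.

(Tokyo, 220, LS); (Tokyo, 226, LS); (Tokyo, NULL, QE)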